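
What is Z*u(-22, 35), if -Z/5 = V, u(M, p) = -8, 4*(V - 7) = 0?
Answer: 280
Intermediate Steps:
V = 7 (V = 7 + (¼)*0 = 7 + 0 = 7)
Z = -35 (Z = -5*7 = -35)
Z*u(-22, 35) = -35*(-8) = 280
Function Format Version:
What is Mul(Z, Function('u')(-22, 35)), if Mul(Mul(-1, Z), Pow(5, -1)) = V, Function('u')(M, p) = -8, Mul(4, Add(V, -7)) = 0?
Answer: 280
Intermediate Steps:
V = 7 (V = Add(7, Mul(Rational(1, 4), 0)) = Add(7, 0) = 7)
Z = -35 (Z = Mul(-5, 7) = -35)
Mul(Z, Function('u')(-22, 35)) = Mul(-35, -8) = 280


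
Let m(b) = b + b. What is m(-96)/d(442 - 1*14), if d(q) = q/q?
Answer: -192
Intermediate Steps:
m(b) = 2*b
d(q) = 1
m(-96)/d(442 - 1*14) = (2*(-96))/1 = -192*1 = -192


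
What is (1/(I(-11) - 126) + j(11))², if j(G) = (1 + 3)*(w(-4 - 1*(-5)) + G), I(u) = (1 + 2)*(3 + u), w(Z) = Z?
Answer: 51825601/22500 ≈ 2303.4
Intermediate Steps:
I(u) = 9 + 3*u (I(u) = 3*(3 + u) = 9 + 3*u)
j(G) = 4 + 4*G (j(G) = (1 + 3)*((-4 - 1*(-5)) + G) = 4*((-4 + 5) + G) = 4*(1 + G) = 4 + 4*G)
(1/(I(-11) - 126) + j(11))² = (1/((9 + 3*(-11)) - 126) + (4 + 4*11))² = (1/((9 - 33) - 126) + (4 + 44))² = (1/(-24 - 126) + 48)² = (1/(-150) + 48)² = (-1/150 + 48)² = (7199/150)² = 51825601/22500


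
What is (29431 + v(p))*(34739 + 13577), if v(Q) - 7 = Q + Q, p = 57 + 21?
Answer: 1429863704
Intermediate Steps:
p = 78
v(Q) = 7 + 2*Q (v(Q) = 7 + (Q + Q) = 7 + 2*Q)
(29431 + v(p))*(34739 + 13577) = (29431 + (7 + 2*78))*(34739 + 13577) = (29431 + (7 + 156))*48316 = (29431 + 163)*48316 = 29594*48316 = 1429863704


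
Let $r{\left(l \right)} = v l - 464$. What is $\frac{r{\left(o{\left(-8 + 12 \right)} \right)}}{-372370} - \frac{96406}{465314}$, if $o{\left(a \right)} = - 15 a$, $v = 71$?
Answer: $- \frac{8425139721}{43317243545} \approx -0.1945$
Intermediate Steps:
$r{\left(l \right)} = -464 + 71 l$ ($r{\left(l \right)} = 71 l - 464 = -464 + 71 l$)
$\frac{r{\left(o{\left(-8 + 12 \right)} \right)}}{-372370} - \frac{96406}{465314} = \frac{-464 + 71 \left(- 15 \left(-8 + 12\right)\right)}{-372370} - \frac{96406}{465314} = \left(-464 + 71 \left(\left(-15\right) 4\right)\right) \left(- \frac{1}{372370}\right) - \frac{48203}{232657} = \left(-464 + 71 \left(-60\right)\right) \left(- \frac{1}{372370}\right) - \frac{48203}{232657} = \left(-464 - 4260\right) \left(- \frac{1}{372370}\right) - \frac{48203}{232657} = \left(-4724\right) \left(- \frac{1}{372370}\right) - \frac{48203}{232657} = \frac{2362}{186185} - \frac{48203}{232657} = - \frac{8425139721}{43317243545}$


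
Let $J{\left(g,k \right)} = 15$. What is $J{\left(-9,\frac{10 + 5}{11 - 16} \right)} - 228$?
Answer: $-213$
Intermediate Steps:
$J{\left(-9,\frac{10 + 5}{11 - 16} \right)} - 228 = 15 - 228 = -213$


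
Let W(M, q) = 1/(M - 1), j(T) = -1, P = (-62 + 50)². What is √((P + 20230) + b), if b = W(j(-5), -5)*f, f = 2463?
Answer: √76570/2 ≈ 138.36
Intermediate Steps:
P = 144 (P = (-12)² = 144)
W(M, q) = 1/(-1 + M)
b = -2463/2 (b = 2463/(-1 - 1) = 2463/(-2) = -½*2463 = -2463/2 ≈ -1231.5)
√((P + 20230) + b) = √((144 + 20230) - 2463/2) = √(20374 - 2463/2) = √(38285/2) = √76570/2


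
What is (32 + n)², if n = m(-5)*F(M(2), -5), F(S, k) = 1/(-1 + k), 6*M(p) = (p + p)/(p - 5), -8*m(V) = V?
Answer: 2343961/2304 ≈ 1017.3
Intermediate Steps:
m(V) = -V/8
M(p) = p/(3*(-5 + p)) (M(p) = ((p + p)/(p - 5))/6 = ((2*p)/(-5 + p))/6 = (2*p/(-5 + p))/6 = p/(3*(-5 + p)))
n = -5/48 (n = (-⅛*(-5))/(-1 - 5) = (5/8)/(-6) = (5/8)*(-⅙) = -5/48 ≈ -0.10417)
(32 + n)² = (32 - 5/48)² = (1531/48)² = 2343961/2304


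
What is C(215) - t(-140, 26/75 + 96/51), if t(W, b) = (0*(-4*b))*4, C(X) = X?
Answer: 215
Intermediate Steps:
t(W, b) = 0 (t(W, b) = 0*4 = 0)
C(215) - t(-140, 26/75 + 96/51) = 215 - 1*0 = 215 + 0 = 215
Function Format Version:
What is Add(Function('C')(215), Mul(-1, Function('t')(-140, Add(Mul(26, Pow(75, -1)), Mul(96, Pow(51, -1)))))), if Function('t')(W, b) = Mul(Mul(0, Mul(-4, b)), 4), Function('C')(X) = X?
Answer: 215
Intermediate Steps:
Function('t')(W, b) = 0 (Function('t')(W, b) = Mul(0, 4) = 0)
Add(Function('C')(215), Mul(-1, Function('t')(-140, Add(Mul(26, Pow(75, -1)), Mul(96, Pow(51, -1)))))) = Add(215, Mul(-1, 0)) = Add(215, 0) = 215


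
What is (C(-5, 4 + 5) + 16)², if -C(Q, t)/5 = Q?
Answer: 1681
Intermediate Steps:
C(Q, t) = -5*Q
(C(-5, 4 + 5) + 16)² = (-5*(-5) + 16)² = (25 + 16)² = 41² = 1681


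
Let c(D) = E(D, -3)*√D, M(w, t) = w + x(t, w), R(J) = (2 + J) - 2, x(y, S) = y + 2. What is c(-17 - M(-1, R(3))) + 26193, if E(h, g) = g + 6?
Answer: 26193 + 3*I*√21 ≈ 26193.0 + 13.748*I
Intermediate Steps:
E(h, g) = 6 + g
x(y, S) = 2 + y
R(J) = J
M(w, t) = 2 + t + w (M(w, t) = w + (2 + t) = 2 + t + w)
c(D) = 3*√D (c(D) = (6 - 3)*√D = 3*√D)
c(-17 - M(-1, R(3))) + 26193 = 3*√(-17 - (2 + 3 - 1)) + 26193 = 3*√(-17 - 1*4) + 26193 = 3*√(-17 - 4) + 26193 = 3*√(-21) + 26193 = 3*(I*√21) + 26193 = 3*I*√21 + 26193 = 26193 + 3*I*√21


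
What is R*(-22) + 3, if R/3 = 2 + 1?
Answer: -195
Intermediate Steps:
R = 9 (R = 3*(2 + 1) = 3*3 = 9)
R*(-22) + 3 = 9*(-22) + 3 = -198 + 3 = -195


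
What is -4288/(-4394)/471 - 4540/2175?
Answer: -104294884/50014705 ≈ -2.0853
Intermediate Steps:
-4288/(-4394)/471 - 4540/2175 = -4288*(-1/4394)*(1/471) - 4540*1/2175 = (2144/2197)*(1/471) - 908/435 = 2144/1034787 - 908/435 = -104294884/50014705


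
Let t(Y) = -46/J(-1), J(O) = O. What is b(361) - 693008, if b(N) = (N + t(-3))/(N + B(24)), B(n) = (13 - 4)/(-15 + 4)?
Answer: -2745693219/3962 ≈ -6.9301e+5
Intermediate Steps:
B(n) = -9/11 (B(n) = 9/(-11) = 9*(-1/11) = -9/11)
t(Y) = 46 (t(Y) = -46/(-1) = -46*(-1) = 46)
b(N) = (46 + N)/(-9/11 + N) (b(N) = (N + 46)/(N - 9/11) = (46 + N)/(-9/11 + N))
b(361) - 693008 = 11*(46 + 361)/(-9 + 11*361) - 693008 = 11*407/(-9 + 3971) - 693008 = 11*407/3962 - 693008 = 11*(1/3962)*407 - 693008 = 4477/3962 - 693008 = -2745693219/3962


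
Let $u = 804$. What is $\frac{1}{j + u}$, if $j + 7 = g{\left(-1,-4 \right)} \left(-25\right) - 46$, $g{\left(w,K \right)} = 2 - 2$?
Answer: $\frac{1}{751} \approx 0.0013316$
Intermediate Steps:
$g{\left(w,K \right)} = 0$
$j = -53$ ($j = -7 + \left(0 \left(-25\right) - 46\right) = -7 + \left(0 - 46\right) = -7 - 46 = -53$)
$\frac{1}{j + u} = \frac{1}{-53 + 804} = \frac{1}{751}$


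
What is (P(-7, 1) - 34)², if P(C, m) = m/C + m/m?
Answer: 53824/49 ≈ 1098.4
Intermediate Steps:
P(C, m) = 1 + m/C (P(C, m) = m/C + 1 = 1 + m/C)
(P(-7, 1) - 34)² = ((-7 + 1)/(-7) - 34)² = (-⅐*(-6) - 34)² = (6/7 - 34)² = (-232/7)² = 53824/49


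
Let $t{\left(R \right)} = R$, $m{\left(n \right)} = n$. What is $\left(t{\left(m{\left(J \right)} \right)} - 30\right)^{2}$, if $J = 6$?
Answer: $576$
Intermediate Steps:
$\left(t{\left(m{\left(J \right)} \right)} - 30\right)^{2} = \left(6 - 30\right)^{2} = \left(-24\right)^{2} = 576$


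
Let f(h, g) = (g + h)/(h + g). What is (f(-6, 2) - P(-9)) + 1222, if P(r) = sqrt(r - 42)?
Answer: 1223 - I*sqrt(51) ≈ 1223.0 - 7.1414*I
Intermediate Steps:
f(h, g) = 1 (f(h, g) = (g + h)/(g + h) = 1)
P(r) = sqrt(-42 + r)
(f(-6, 2) - P(-9)) + 1222 = (1 - sqrt(-42 - 9)) + 1222 = (1 - sqrt(-51)) + 1222 = (1 - I*sqrt(51)) + 1222 = 1223 - I*sqrt(51)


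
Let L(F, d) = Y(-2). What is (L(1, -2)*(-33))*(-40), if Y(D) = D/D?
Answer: 1320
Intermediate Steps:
Y(D) = 1
L(F, d) = 1
(L(1, -2)*(-33))*(-40) = (1*(-33))*(-40) = -33*(-40) = 1320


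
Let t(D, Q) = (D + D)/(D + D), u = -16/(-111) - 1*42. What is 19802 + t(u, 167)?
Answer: 19803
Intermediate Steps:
u = -4646/111 (u = -16*(-1/111) - 42 = 16/111 - 42 = -4646/111 ≈ -41.856)
t(D, Q) = 1 (t(D, Q) = (2*D)/((2*D)) = (2*D)*(1/(2*D)) = 1)
19802 + t(u, 167) = 19802 + 1 = 19803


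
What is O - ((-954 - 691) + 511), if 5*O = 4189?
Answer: 9859/5 ≈ 1971.8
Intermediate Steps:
O = 4189/5 (O = (⅕)*4189 = 4189/5 ≈ 837.80)
O - ((-954 - 691) + 511) = 4189/5 - ((-954 - 691) + 511) = 4189/5 - (-1645 + 511) = 4189/5 - 1*(-1134) = 4189/5 + 1134 = 9859/5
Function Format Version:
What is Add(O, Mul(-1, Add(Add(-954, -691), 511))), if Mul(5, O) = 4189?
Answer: Rational(9859, 5) ≈ 1971.8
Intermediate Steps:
O = Rational(4189, 5) (O = Mul(Rational(1, 5), 4189) = Rational(4189, 5) ≈ 837.80)
Add(O, Mul(-1, Add(Add(-954, -691), 511))) = Add(Rational(4189, 5), Mul(-1, Add(Add(-954, -691), 511))) = Add(Rational(4189, 5), Mul(-1, Add(-1645, 511))) = Add(Rational(4189, 5), Mul(-1, -1134)) = Add(Rational(4189, 5), 1134) = Rational(9859, 5)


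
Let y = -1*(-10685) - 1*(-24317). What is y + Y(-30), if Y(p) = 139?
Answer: 35141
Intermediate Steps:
y = 35002 (y = 10685 + 24317 = 35002)
y + Y(-30) = 35002 + 139 = 35141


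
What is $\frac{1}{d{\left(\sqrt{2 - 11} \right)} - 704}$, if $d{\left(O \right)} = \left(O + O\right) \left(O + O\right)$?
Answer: $- \frac{1}{740} \approx -0.0013514$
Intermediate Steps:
$d{\left(O \right)} = 4 O^{2}$ ($d{\left(O \right)} = 2 O 2 O = 4 O^{2}$)
$\frac{1}{d{\left(\sqrt{2 - 11} \right)} - 704} = \frac{1}{4 \left(\sqrt{2 - 11}\right)^{2} - 704} = \frac{1}{4 \left(\sqrt{-9}\right)^{2} - 704} = \frac{1}{4 \left(3 i\right)^{2} - 704} = \frac{1}{4 \left(-9\right) - 704} = \frac{1}{-36 - 704} = \frac{1}{-740} = - \frac{1}{740}$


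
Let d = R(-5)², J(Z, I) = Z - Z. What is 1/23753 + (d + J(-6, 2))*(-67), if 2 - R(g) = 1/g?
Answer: -192565546/593825 ≈ -324.28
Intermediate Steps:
R(g) = 2 - 1/g
J(Z, I) = 0
d = 121/25 (d = (2 - 1/(-5))² = (2 - 1*(-⅕))² = (2 + ⅕)² = (11/5)² = 121/25 ≈ 4.8400)
1/23753 + (d + J(-6, 2))*(-67) = 1/23753 + (121/25 + 0)*(-67) = 1/23753 + (121/25)*(-67) = 1/23753 - 8107/25 = -192565546/593825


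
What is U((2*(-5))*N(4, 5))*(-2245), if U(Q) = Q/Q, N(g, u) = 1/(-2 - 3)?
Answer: -2245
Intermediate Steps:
N(g, u) = -⅕ (N(g, u) = 1/(-5) = -⅕)
U(Q) = 1
U((2*(-5))*N(4, 5))*(-2245) = 1*(-2245) = -2245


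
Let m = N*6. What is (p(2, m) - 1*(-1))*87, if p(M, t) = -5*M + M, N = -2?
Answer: -609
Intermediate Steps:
m = -12 (m = -2*6 = -12)
p(M, t) = -4*M
(p(2, m) - 1*(-1))*87 = (-4*2 - 1*(-1))*87 = (-8 + 1)*87 = -7*87 = -609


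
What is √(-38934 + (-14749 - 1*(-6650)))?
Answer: I*√47033 ≈ 216.87*I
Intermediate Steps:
√(-38934 + (-14749 - 1*(-6650))) = √(-38934 + (-14749 + 6650)) = √(-38934 - 8099) = √(-47033) = I*√47033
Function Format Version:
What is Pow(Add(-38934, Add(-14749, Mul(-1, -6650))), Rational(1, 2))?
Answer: Mul(I, Pow(47033, Rational(1, 2))) ≈ Mul(216.87, I)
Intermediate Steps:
Pow(Add(-38934, Add(-14749, Mul(-1, -6650))), Rational(1, 2)) = Pow(Add(-38934, Add(-14749, 6650)), Rational(1, 2)) = Pow(Add(-38934, -8099), Rational(1, 2)) = Pow(-47033, Rational(1, 2)) = Mul(I, Pow(47033, Rational(1, 2)))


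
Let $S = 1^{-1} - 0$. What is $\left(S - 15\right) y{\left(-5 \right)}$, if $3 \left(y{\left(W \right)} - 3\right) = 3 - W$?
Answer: $- \frac{238}{3} \approx -79.333$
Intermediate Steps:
$y{\left(W \right)} = 4 - \frac{W}{3}$ ($y{\left(W \right)} = 3 + \frac{3 - W}{3} = 3 - \left(-1 + \frac{W}{3}\right) = 4 - \frac{W}{3}$)
$S = 1$ ($S = 1 + 0 = 1$)
$\left(S - 15\right) y{\left(-5 \right)} = \left(1 - 15\right) \left(4 - - \frac{5}{3}\right) = - 14 \left(4 + \frac{5}{3}\right) = \left(-14\right) \frac{17}{3} = - \frac{238}{3}$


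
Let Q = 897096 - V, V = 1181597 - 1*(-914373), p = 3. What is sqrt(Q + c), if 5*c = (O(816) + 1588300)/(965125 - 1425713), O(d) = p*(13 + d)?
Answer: I*sqrt(1589567764512580045)/1151470 ≈ 1094.9*I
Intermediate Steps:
O(d) = 39 + 3*d (O(d) = 3*(13 + d) = 39 + 3*d)
V = 2095970 (V = 1181597 + 914373 = 2095970)
c = -1590787/2302940 (c = (((39 + 3*816) + 1588300)/(965125 - 1425713))/5 = (((39 + 2448) + 1588300)/(-460588))/5 = ((2487 + 1588300)*(-1/460588))/5 = (1590787*(-1/460588))/5 = (1/5)*(-1590787/460588) = -1590787/2302940 ≈ -0.69076)
Q = -1198874 (Q = 897096 - 1*2095970 = 897096 - 2095970 = -1198874)
sqrt(Q + c) = sqrt(-1198874 - 1590787/2302940) = sqrt(-2760936480347/2302940) = I*sqrt(1589567764512580045)/1151470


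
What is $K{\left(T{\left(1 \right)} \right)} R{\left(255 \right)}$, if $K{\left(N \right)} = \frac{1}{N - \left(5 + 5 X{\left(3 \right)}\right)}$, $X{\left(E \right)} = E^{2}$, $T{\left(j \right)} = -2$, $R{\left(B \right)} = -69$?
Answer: $\frac{69}{52} \approx 1.3269$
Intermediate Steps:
$K{\left(N \right)} = \frac{1}{-50 + N}$ ($K{\left(N \right)} = \frac{1}{N - \left(5 + 5 \cdot 3^{2}\right)} = \frac{1}{N - 50} = \frac{1}{-50 + N}$)
$K{\left(T{\left(1 \right)} \right)} R{\left(255 \right)} = \frac{1}{-50 - 2} \left(-69\right) = \frac{1}{-52} \left(-69\right) = \left(- \frac{1}{52}\right) \left(-69\right) = \frac{69}{52}$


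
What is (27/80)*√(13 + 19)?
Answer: 27*√2/20 ≈ 1.9092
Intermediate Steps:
(27/80)*√(13 + 19) = (27*(1/80))*√32 = 27*(4*√2)/80 = 27*√2/20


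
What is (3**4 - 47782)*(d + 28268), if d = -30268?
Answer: 95402000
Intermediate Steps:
(3**4 - 47782)*(d + 28268) = (3**4 - 47782)*(-30268 + 28268) = (81 - 47782)*(-2000) = -47701*(-2000) = 95402000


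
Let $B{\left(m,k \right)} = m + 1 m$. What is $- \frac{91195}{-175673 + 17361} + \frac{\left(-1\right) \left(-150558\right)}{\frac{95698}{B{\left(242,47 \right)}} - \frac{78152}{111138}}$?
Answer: $\frac{320769356835616363}{419442053844968} \approx 764.75$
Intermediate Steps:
$B{\left(m,k \right)} = 2 m$ ($B{\left(m,k \right)} = m + m = 2 m$)
$- \frac{91195}{-175673 + 17361} + \frac{\left(-1\right) \left(-150558\right)}{\frac{95698}{B{\left(242,47 \right)}} - \frac{78152}{111138}} = - \frac{91195}{-175673 + 17361} + \frac{\left(-1\right) \left(-150558\right)}{\frac{95698}{2 \cdot 242} - \frac{78152}{111138}} = - \frac{91195}{-158312} + \frac{150558}{\frac{95698}{484} - \frac{39076}{55569}} = \left(-91195\right) \left(- \frac{1}{158312}\right) + \frac{150558}{95698 \cdot \frac{1}{484} - \frac{39076}{55569}} = \frac{91195}{158312} + \frac{150558}{\frac{47849}{242} - \frac{39076}{55569}} = \frac{91195}{158312} + \frac{150558}{\frac{2649464689}{13447698}} = \frac{91195}{158312} + 150558 \cdot \frac{13447698}{2649464689} = \frac{91195}{158312} + \frac{2024658515484}{2649464689} = \frac{320769356835616363}{419442053844968}$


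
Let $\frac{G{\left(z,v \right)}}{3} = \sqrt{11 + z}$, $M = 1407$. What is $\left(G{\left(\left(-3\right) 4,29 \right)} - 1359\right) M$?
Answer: $-1912113 + 4221 i \approx -1.9121 \cdot 10^{6} + 4221.0 i$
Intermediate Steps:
$G{\left(z,v \right)} = 3 \sqrt{11 + z}$
$\left(G{\left(\left(-3\right) 4,29 \right)} - 1359\right) M = \left(3 \sqrt{11 - 12} - 1359\right) 1407 = \left(3 \sqrt{-1} - 1359\right) 1407 = \left(3 i - 1359\right) 1407 = \left(-1359 + 3 i\right) 1407 = -1912113 + 4221 i$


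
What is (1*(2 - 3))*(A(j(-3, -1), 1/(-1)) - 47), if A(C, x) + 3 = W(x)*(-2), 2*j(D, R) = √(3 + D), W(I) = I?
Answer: 48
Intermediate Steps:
j(D, R) = √(3 + D)/2
A(C, x) = -3 - 2*x (A(C, x) = -3 + x*(-2) = -3 - 2*x)
(1*(2 - 3))*(A(j(-3, -1), 1/(-1)) - 47) = (1*(2 - 3))*((-3 - 2/(-1)) - 47) = (1*(-1))*((-3 - 2*(-1)) - 47) = -((-3 + 2) - 47) = -(-1 - 47) = -1*(-48) = 48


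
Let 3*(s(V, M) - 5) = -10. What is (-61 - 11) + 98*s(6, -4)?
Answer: 274/3 ≈ 91.333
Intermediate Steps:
s(V, M) = 5/3 (s(V, M) = 5 + (⅓)*(-10) = 5 - 10/3 = 5/3)
(-61 - 11) + 98*s(6, -4) = (-61 - 11) + 98*(5/3) = -72 + 490/3 = 274/3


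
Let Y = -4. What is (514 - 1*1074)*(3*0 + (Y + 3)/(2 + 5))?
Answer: 80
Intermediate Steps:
(514 - 1*1074)*(3*0 + (Y + 3)/(2 + 5)) = (514 - 1*1074)*(3*0 + (-4 + 3)/(2 + 5)) = (514 - 1074)*(0 - 1/7) = -560*(0 - 1*1/7) = -560*(0 - 1/7) = -560*(-1/7) = 80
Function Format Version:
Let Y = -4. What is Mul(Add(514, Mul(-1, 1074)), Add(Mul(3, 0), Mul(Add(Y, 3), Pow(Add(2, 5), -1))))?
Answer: 80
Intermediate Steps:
Mul(Add(514, Mul(-1, 1074)), Add(Mul(3, 0), Mul(Add(Y, 3), Pow(Add(2, 5), -1)))) = Mul(Add(514, Mul(-1, 1074)), Add(Mul(3, 0), Mul(Add(-4, 3), Pow(Add(2, 5), -1)))) = Mul(Add(514, -1074), Add(0, Mul(-1, Pow(7, -1)))) = Mul(-560, Add(0, Mul(-1, Rational(1, 7)))) = Mul(-560, Add(0, Rational(-1, 7))) = Mul(-560, Rational(-1, 7)) = 80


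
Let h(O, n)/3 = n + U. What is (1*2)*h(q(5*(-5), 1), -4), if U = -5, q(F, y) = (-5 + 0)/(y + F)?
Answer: -54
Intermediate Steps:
q(F, y) = -5/(F + y)
h(O, n) = -15 + 3*n (h(O, n) = 3*(n - 5) = 3*(-5 + n) = -15 + 3*n)
(1*2)*h(q(5*(-5), 1), -4) = (1*2)*(-15 + 3*(-4)) = 2*(-15 - 12) = 2*(-27) = -54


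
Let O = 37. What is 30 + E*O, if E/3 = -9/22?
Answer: -339/22 ≈ -15.409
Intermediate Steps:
E = -27/22 (E = 3*(-9/22) = -27/22 ≈ -1.2273)
30 + E*O = 30 - 27/22*37 = 30 - 999/22 = -339/22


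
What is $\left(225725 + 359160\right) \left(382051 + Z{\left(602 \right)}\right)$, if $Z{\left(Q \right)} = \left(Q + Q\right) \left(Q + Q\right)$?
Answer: $1071314553295$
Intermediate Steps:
$Z{\left(Q \right)} = 4 Q^{2}$ ($Z{\left(Q \right)} = 2 Q 2 Q = 4 Q^{2}$)
$\left(225725 + 359160\right) \left(382051 + Z{\left(602 \right)}\right) = \left(225725 + 359160\right) \left(382051 + 4 \cdot 602^{2}\right) = 584885 \left(382051 + 4 \cdot 362404\right) = 584885 \left(382051 + 1449616\right) = 584885 \cdot 1831667 = 1071314553295$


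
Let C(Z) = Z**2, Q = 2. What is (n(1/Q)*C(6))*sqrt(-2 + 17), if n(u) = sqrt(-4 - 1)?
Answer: 180*I*sqrt(3) ≈ 311.77*I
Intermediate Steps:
n(u) = I*sqrt(5) (n(u) = sqrt(-5) = I*sqrt(5))
(n(1/Q)*C(6))*sqrt(-2 + 17) = ((I*sqrt(5))*6**2)*sqrt(-2 + 17) = ((I*sqrt(5))*36)*sqrt(15) = (36*I*sqrt(5))*sqrt(15) = 180*I*sqrt(3)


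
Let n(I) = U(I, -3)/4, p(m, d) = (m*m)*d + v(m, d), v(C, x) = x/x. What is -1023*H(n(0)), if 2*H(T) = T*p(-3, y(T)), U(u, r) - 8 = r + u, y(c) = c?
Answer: -250635/32 ≈ -7832.3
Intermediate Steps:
v(C, x) = 1
U(u, r) = 8 + r + u (U(u, r) = 8 + (r + u) = 8 + r + u)
p(m, d) = 1 + d*m² (p(m, d) = (m*m)*d + 1 = m²*d + 1 = d*m² + 1 = 1 + d*m²)
n(I) = 5/4 + I/4 (n(I) = (8 - 3 + I)/4 = (5 + I)*(¼) = 5/4 + I/4)
H(T) = T*(1 + 9*T)/2 (H(T) = (T*(1 + T*(-3)²))/2 = (T*(1 + T*9))/2 = (T*(1 + 9*T))/2 = T*(1 + 9*T)/2)
-1023*H(n(0)) = -1023*(5/4 + (¼)*0)*(1 + 9*(5/4 + (¼)*0))/2 = -1023*(5/4 + 0)*(1 + 9*(5/4 + 0))/2 = -1023*5*(1 + 9*(5/4))/(2*4) = -1023*5*(1 + 45/4)/(2*4) = -1023*5*49/(2*4*4) = -1023*245/32 = -250635/32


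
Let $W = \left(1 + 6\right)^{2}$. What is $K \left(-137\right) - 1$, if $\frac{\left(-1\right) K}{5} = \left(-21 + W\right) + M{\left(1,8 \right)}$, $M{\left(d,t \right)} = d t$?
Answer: $24659$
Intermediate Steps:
$W = 49$ ($W = 7^{2} = 49$)
$K = -180$ ($K = - 5 \left(\left(-21 + 49\right) + 1 \cdot 8\right) = - 5 \left(28 + 8\right) = \left(-5\right) 36 = -180$)
$K \left(-137\right) - 1 = \left(-180\right) \left(-137\right) - 1 = 24660 - 1 = 24659$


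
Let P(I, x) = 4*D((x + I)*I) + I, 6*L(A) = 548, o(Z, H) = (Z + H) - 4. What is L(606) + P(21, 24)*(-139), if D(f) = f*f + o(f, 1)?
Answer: -1491145439/3 ≈ -4.9705e+8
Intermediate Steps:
o(Z, H) = -4 + H + Z (o(Z, H) = (H + Z) - 4 = -4 + H + Z)
L(A) = 274/3 (L(A) = (1/6)*548 = 274/3)
D(f) = -3 + f + f**2 (D(f) = f*f + (-4 + 1 + f) = f**2 + (-3 + f) = -3 + f + f**2)
P(I, x) = -12 + I + 4*I*(I + x) + 4*I**2*(I + x)**2 (P(I, x) = 4*(-3 + (x + I)*I + ((x + I)*I)**2) + I = 4*(-3 + (I + x)*I + ((I + x)*I)**2) + I = 4*(-3 + I*(I + x) + (I*(I + x))**2) + I = 4*(-3 + I*(I + x) + I**2*(I + x)**2) + I = (-12 + 4*I*(I + x) + 4*I**2*(I + x)**2) + I = -12 + I + 4*I*(I + x) + 4*I**2*(I + x)**2)
L(606) + P(21, 24)*(-139) = 274/3 + (-12 + 21 + 4*21*(21 + 24) + 4*21**2*(21 + 24)**2)*(-139) = 274/3 + (-12 + 21 + 4*21*45 + 4*441*45**2)*(-139) = 274/3 + (-12 + 21 + 3780 + 4*441*2025)*(-139) = 274/3 + (-12 + 21 + 3780 + 3572100)*(-139) = 274/3 + 3575889*(-139) = 274/3 - 497048571 = -1491145439/3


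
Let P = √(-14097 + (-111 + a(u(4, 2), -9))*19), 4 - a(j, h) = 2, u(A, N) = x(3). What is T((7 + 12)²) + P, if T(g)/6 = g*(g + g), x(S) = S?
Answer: 1563852 + 2*I*√4042 ≈ 1.5639e+6 + 127.15*I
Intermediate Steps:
u(A, N) = 3
a(j, h) = 2 (a(j, h) = 4 - 1*2 = 4 - 2 = 2)
P = 2*I*√4042 (P = √(-14097 + (-111 + 2)*19) = √(-14097 - 109*19) = √(-14097 - 2071) = √(-16168) = 2*I*√4042 ≈ 127.15*I)
T(g) = 12*g² (T(g) = 6*(g*(g + g)) = 6*(g*(2*g)) = 6*(2*g²) = 12*g²)
T((7 + 12)²) + P = 12*((7 + 12)²)² + 2*I*√4042 = 12*(19²)² + 2*I*√4042 = 12*361² + 2*I*√4042 = 12*130321 + 2*I*√4042 = 1563852 + 2*I*√4042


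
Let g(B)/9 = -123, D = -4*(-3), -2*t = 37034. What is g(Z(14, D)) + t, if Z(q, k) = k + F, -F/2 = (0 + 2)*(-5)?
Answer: -19624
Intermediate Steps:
t = -18517 (t = -1/2*37034 = -18517)
F = 20 (F = -2*(0 + 2)*(-5) = -4*(-5) = -2*(-10) = 20)
D = 12
Z(q, k) = 20 + k (Z(q, k) = k + 20 = 20 + k)
g(B) = -1107 (g(B) = 9*(-123) = -1107)
g(Z(14, D)) + t = -1107 - 18517 = -19624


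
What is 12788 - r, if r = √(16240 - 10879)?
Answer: 12788 - √5361 ≈ 12715.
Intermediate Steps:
r = √5361 ≈ 73.219
12788 - r = 12788 - √5361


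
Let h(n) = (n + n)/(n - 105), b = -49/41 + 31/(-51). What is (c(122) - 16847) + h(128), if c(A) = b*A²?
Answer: -2100279115/48093 ≈ -43671.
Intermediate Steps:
b = -3770/2091 (b = -49*1/41 + 31*(-1/51) = -49/41 - 31/51 = -3770/2091 ≈ -1.8030)
h(n) = 2*n/(-105 + n) (h(n) = (2*n)/(-105 + n) = 2*n/(-105 + n))
c(A) = -3770*A²/2091
(c(122) - 16847) + h(128) = (-3770/2091*122² - 16847) + 2*128/(-105 + 128) = (-3770/2091*14884 - 16847) + 2*128/23 = (-56112680/2091 - 16847) + 2*128*(1/23) = -91339757/2091 + 256/23 = -2100279115/48093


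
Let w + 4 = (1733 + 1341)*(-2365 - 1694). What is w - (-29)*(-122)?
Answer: -12480908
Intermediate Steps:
w = -12477370 (w = -4 + (1733 + 1341)*(-2365 - 1694) = -4 + 3074*(-4059) = -4 - 12477366 = -12477370)
w - (-29)*(-122) = -12477370 - (-29)*(-122) = -12477370 - 1*3538 = -12477370 - 3538 = -12480908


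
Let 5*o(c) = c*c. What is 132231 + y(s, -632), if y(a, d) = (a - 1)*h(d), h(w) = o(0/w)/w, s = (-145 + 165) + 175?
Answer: 132231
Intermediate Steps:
o(c) = c²/5 (o(c) = (c*c)/5 = c²/5)
s = 195 (s = 20 + 175 = 195)
h(w) = 0 (h(w) = ((0/w)²/5)/w = ((⅕)*0²)/w = ((⅕)*0)/w = 0/w = 0)
y(a, d) = 0 (y(a, d) = (a - 1)*0 = (-1 + a)*0 = 0)
132231 + y(s, -632) = 132231 + 0 = 132231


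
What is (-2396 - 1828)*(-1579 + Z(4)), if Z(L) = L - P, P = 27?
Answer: 6766848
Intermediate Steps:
Z(L) = -27 + L (Z(L) = L - 1*27 = L - 27 = -27 + L)
(-2396 - 1828)*(-1579 + Z(4)) = (-2396 - 1828)*(-1579 + (-27 + 4)) = -4224*(-1579 - 23) = -4224*(-1602) = 6766848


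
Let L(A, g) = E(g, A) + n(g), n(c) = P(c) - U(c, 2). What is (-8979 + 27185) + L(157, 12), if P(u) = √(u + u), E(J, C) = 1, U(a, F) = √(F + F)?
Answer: 18205 + 2*√6 ≈ 18210.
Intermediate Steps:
U(a, F) = √2*√F (U(a, F) = √(2*F) = √2*√F)
P(u) = √2*√u (P(u) = √(2*u) = √2*√u)
n(c) = -2 + √2*√c (n(c) = √2*√c - √2*√2 = √2*√c - 1*2 = √2*√c - 2 = -2 + √2*√c)
L(A, g) = -1 + √2*√g (L(A, g) = 1 + (-2 + √2*√g) = -1 + √2*√g)
(-8979 + 27185) + L(157, 12) = (-8979 + 27185) + (-1 + √2*√12) = 18206 + (-1 + √2*(2*√3)) = 18206 + (-1 + 2*√6) = 18205 + 2*√6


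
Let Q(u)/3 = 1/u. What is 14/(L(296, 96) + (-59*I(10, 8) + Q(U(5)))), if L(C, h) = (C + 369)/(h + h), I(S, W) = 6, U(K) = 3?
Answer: -2688/67111 ≈ -0.040053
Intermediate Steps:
Q(u) = 3/u
L(C, h) = (369 + C)/(2*h) (L(C, h) = (369 + C)/((2*h)) = (369 + C)*(1/(2*h)) = (369 + C)/(2*h))
14/(L(296, 96) + (-59*I(10, 8) + Q(U(5)))) = 14/((½)*(369 + 296)/96 + (-59*6 + 3/3)) = 14/((½)*(1/96)*665 + (-354 + 3*(⅓))) = 14/(665/192 + (-354 + 1)) = 14/(665/192 - 353) = 14/(-67111/192) = -192/67111*14 = -2688/67111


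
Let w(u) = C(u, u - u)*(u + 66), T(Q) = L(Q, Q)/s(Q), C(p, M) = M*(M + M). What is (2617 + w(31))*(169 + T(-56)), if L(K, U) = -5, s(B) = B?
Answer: 24780373/56 ≈ 4.4251e+5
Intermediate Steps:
C(p, M) = 2*M² (C(p, M) = M*(2*M) = 2*M²)
T(Q) = -5/Q
w(u) = 0 (w(u) = (2*(u - u)²)*(u + 66) = (2*0²)*(66 + u) = (2*0)*(66 + u) = 0*(66 + u) = 0)
(2617 + w(31))*(169 + T(-56)) = (2617 + 0)*(169 - 5/(-56)) = 2617*(169 - 5*(-1/56)) = 2617*(169 + 5/56) = 2617*(9469/56) = 24780373/56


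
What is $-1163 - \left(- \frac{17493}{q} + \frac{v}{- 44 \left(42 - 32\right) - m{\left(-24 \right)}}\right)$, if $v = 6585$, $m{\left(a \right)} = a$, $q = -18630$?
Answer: $- \frac{1482990263}{1291680} \approx -1148.1$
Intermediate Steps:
$-1163 - \left(- \frac{17493}{q} + \frac{v}{- 44 \left(42 - 32\right) - m{\left(-24 \right)}}\right) = -1163 - \left(- \frac{17493}{-18630} + \frac{6585}{- 44 \left(42 - 32\right) - -24}\right) = -1163 - \left(\left(-17493\right) \left(- \frac{1}{18630}\right) + \frac{6585}{\left(-44\right) 10 + 24}\right) = -1163 - \left(\frac{5831}{6210} + \frac{6585}{-440 + 24}\right) = -1163 - \left(\frac{5831}{6210} + \frac{6585}{-416}\right) = -1163 - \left(\frac{5831}{6210} + 6585 \left(- \frac{1}{416}\right)\right) = -1163 - \left(\frac{5831}{6210} - \frac{6585}{416}\right) = -1163 - - \frac{19233577}{1291680} = -1163 + \frac{19233577}{1291680} = - \frac{1482990263}{1291680}$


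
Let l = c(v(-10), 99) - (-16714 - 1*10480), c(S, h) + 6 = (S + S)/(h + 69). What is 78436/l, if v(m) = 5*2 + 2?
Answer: 549052/190317 ≈ 2.8849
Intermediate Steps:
v(m) = 12 (v(m) = 10 + 2 = 12)
c(S, h) = -6 + 2*S/(69 + h) (c(S, h) = -6 + (S + S)/(h + 69) = -6 + (2*S)/(69 + h) = -6 + 2*S/(69 + h))
l = 190317/7 (l = 2*(-207 + 12 - 3*99)/(69 + 99) - (-16714 - 1*10480) = 2*(-207 + 12 - 297)/168 - (-16714 - 10480) = 2*(1/168)*(-492) - 1*(-27194) = -41/7 + 27194 = 190317/7 ≈ 27188.)
78436/l = 78436/(190317/7) = 78436*(7/190317) = 549052/190317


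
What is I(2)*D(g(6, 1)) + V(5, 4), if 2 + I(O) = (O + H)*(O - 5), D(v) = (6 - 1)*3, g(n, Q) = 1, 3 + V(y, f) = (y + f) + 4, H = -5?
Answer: 115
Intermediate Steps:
V(y, f) = 1 + f + y (V(y, f) = -3 + ((y + f) + 4) = -3 + ((f + y) + 4) = -3 + (4 + f + y) = 1 + f + y)
D(v) = 15 (D(v) = 5*3 = 15)
I(O) = -2 + (-5 + O)² (I(O) = -2 + (O - 5)*(O - 5) = -2 + (-5 + O)*(-5 + O) = -2 + (-5 + O)²)
I(2)*D(g(6, 1)) + V(5, 4) = (23 + 2² - 10*2)*15 + (1 + 4 + 5) = (23 + 4 - 20)*15 + 10 = 7*15 + 10 = 105 + 10 = 115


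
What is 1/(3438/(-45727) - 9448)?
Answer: -45727/432032134 ≈ -0.00010584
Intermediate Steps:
1/(3438/(-45727) - 9448) = 1/(3438*(-1/45727) - 9448) = 1/(-3438/45727 - 9448) = 1/(-432032134/45727) = -45727/432032134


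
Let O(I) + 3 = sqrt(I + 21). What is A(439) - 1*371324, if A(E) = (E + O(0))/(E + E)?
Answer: -163011018/439 + sqrt(21)/878 ≈ -3.7132e+5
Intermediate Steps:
O(I) = -3 + sqrt(21 + I) (O(I) = -3 + sqrt(I + 21) = -3 + sqrt(21 + I))
A(E) = (-3 + E + sqrt(21))/(2*E) (A(E) = (E + (-3 + sqrt(21 + 0)))/(E + E) = (E + (-3 + sqrt(21)))/((2*E)) = (-3 + E + sqrt(21))*(1/(2*E)) = (-3 + E + sqrt(21))/(2*E))
A(439) - 1*371324 = (1/2)*(-3 + 439 + sqrt(21))/439 - 1*371324 = (1/2)*(1/439)*(436 + sqrt(21)) - 371324 = (218/439 + sqrt(21)/878) - 371324 = -163011018/439 + sqrt(21)/878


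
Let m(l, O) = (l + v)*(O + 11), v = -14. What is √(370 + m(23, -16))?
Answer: 5*√13 ≈ 18.028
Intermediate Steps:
m(l, O) = (-14 + l)*(11 + O) (m(l, O) = (l - 14)*(O + 11) = (-14 + l)*(11 + O))
√(370 + m(23, -16)) = √(370 + (-154 - 14*(-16) + 11*23 - 16*23)) = √(370 + (-154 + 224 + 253 - 368)) = √(370 - 45) = √325 = 5*√13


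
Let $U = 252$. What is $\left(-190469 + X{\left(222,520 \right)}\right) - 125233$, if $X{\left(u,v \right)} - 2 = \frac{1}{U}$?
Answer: $- \frac{79556399}{252} \approx -3.157 \cdot 10^{5}$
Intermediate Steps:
$X{\left(u,v \right)} = \frac{505}{252}$ ($X{\left(u,v \right)} = 2 + \frac{1}{252} = \frac{505}{252}$)
$\left(-190469 + X{\left(222,520 \right)}\right) - 125233 = \left(-190469 + \frac{505}{252}\right) - 125233 = - \frac{47997683}{252} - 125233 = - \frac{79556399}{252}$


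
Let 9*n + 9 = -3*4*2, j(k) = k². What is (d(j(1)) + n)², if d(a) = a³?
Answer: 64/9 ≈ 7.1111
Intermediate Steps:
n = -11/3 (n = -1 + (-3*4*2)/9 = -1 + (-12*2)/9 = -1 + (⅑)*(-24) = -1 - 8/3 = -11/3 ≈ -3.6667)
(d(j(1)) + n)² = ((1²)³ - 11/3)² = (1³ - 11/3)² = (1 - 11/3)² = (-8/3)² = 64/9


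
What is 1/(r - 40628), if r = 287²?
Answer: 1/41741 ≈ 2.3957e-5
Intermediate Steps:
r = 82369
1/(r - 40628) = 1/(82369 - 40628) = 1/41741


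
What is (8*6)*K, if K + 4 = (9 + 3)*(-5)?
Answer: -3072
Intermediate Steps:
K = -64 (K = -4 + (9 + 3)*(-5) = -4 + 12*(-5) = -4 - 60 = -64)
(8*6)*K = (8*6)*(-64) = 48*(-64) = -3072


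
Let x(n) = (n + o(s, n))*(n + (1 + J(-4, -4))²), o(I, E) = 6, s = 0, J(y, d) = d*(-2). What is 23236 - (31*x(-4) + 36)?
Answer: 18426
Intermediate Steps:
J(y, d) = -2*d
x(n) = (6 + n)*(81 + n) (x(n) = (n + 6)*(n + (1 - 2*(-4))²) = (6 + n)*(n + (1 + 8)²) = (6 + n)*(n + 9²) = (6 + n)*(n + 81) = (6 + n)*(81 + n))
23236 - (31*x(-4) + 36) = 23236 - (31*(486 + (-4)² + 87*(-4)) + 36) = 23236 - (31*(486 + 16 - 348) + 36) = 23236 - (31*154 + 36) = 23236 - (4774 + 36) = 23236 - 1*4810 = 23236 - 4810 = 18426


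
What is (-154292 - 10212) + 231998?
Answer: 67494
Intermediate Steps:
(-154292 - 10212) + 231998 = -164504 + 231998 = 67494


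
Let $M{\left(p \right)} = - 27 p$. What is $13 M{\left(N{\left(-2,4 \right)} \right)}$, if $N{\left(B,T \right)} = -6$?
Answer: $2106$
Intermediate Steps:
$13 M{\left(N{\left(-2,4 \right)} \right)} = 13 \left(\left(-27\right) \left(-6\right)\right) = 13 \cdot 162 = 2106$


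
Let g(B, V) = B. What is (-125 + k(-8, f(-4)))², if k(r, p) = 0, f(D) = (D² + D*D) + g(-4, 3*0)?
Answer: 15625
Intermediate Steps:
f(D) = -4 + 2*D² (f(D) = (D² + D*D) - 4 = (D² + D²) - 4 = 2*D² - 4 = -4 + 2*D²)
(-125 + k(-8, f(-4)))² = (-125 + 0)² = (-125)² = 15625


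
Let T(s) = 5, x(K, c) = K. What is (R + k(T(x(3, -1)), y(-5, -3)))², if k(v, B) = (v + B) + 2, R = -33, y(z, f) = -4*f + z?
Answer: 361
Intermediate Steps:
y(z, f) = z - 4*f
k(v, B) = 2 + B + v (k(v, B) = (B + v) + 2 = 2 + B + v)
(R + k(T(x(3, -1)), y(-5, -3)))² = (-33 + (2 + (-5 - 4*(-3)) + 5))² = (-33 + (2 + (-5 + 12) + 5))² = (-33 + (2 + 7 + 5))² = (-33 + 14)² = (-19)² = 361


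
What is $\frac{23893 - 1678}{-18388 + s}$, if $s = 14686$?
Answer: $- \frac{7405}{1234} \approx -6.0008$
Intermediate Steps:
$\frac{23893 - 1678}{-18388 + s} = \frac{23893 - 1678}{-18388 + 14686} = \frac{22215}{-3702} = 22215 \left(- \frac{1}{3702}\right) = - \frac{7405}{1234}$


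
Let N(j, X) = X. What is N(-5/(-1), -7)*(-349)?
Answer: 2443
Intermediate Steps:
N(-5/(-1), -7)*(-349) = -7*(-349) = 2443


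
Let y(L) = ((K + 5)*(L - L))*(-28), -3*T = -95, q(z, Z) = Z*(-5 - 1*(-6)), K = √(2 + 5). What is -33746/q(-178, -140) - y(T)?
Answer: 16873/70 ≈ 241.04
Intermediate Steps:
K = √7 ≈ 2.6458
q(z, Z) = Z (q(z, Z) = Z*(-5 + 6) = Z*1 = Z)
T = 95/3 (T = -⅓*(-95) = 95/3 ≈ 31.667)
y(L) = 0 (y(L) = ((√7 + 5)*(L - L))*(-28) = ((5 + √7)*0)*(-28) = 0*(-28) = 0)
-33746/q(-178, -140) - y(T) = -33746/(-140) - 1*0 = -33746*(-1/140) + 0 = 16873/70 + 0 = 16873/70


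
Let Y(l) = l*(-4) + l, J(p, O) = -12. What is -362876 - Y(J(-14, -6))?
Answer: -362912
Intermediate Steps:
Y(l) = -3*l (Y(l) = -4*l + l = -3*l)
-362876 - Y(J(-14, -6)) = -362876 - (-3)*(-12) = -362876 - 1*36 = -362876 - 36 = -362912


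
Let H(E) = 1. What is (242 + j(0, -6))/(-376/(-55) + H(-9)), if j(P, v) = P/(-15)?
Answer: 13310/431 ≈ 30.882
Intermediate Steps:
j(P, v) = -P/15 (j(P, v) = P*(-1/15) = -P/15)
(242 + j(0, -6))/(-376/(-55) + H(-9)) = (242 - 1/15*0)/(-376/(-55) + 1) = (242 + 0)/(-376*(-1/55) + 1) = 242/(376/55 + 1) = 242/(431/55) = 242*(55/431) = 13310/431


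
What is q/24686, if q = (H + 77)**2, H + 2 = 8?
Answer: 6889/24686 ≈ 0.27907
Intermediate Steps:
H = 6 (H = -2 + 8 = 6)
q = 6889 (q = (6 + 77)**2 = 83**2 = 6889)
q/24686 = 6889/24686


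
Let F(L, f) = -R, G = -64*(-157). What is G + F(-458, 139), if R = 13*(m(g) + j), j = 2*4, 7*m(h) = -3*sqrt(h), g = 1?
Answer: 69647/7 ≈ 9949.6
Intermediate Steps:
m(h) = -3*sqrt(h)/7 (m(h) = (-3*sqrt(h))/7 = -3*sqrt(h)/7)
j = 8
R = 689/7 (R = 13*(-3*sqrt(1)/7 + 8) = 13*(-3/7*1 + 8) = 13*(-3/7 + 8) = 13*(53/7) = 689/7 ≈ 98.429)
G = 10048
F(L, f) = -689/7 (F(L, f) = -1*689/7 = -689/7)
G + F(-458, 139) = 10048 - 689/7 = 69647/7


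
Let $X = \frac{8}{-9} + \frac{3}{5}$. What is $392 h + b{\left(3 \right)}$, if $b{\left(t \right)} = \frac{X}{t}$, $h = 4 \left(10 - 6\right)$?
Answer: $\frac{846707}{135} \approx 6271.9$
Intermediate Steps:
$X = - \frac{13}{45}$ ($X = 8 \left(- \frac{1}{9}\right) + 3 \cdot \frac{1}{5} = - \frac{8}{9} + \frac{3}{5} = - \frac{13}{45} \approx -0.28889$)
$h = 16$ ($h = 4 \cdot 4 = 16$)
$b{\left(t \right)} = - \frac{13}{45 t}$
$392 h + b{\left(3 \right)} = 392 \cdot 16 - \frac{13}{45 \cdot 3} = 6272 - \frac{13}{135} = \frac{846707}{135}$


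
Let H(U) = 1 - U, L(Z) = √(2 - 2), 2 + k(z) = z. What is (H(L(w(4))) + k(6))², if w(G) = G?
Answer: 25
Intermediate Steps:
k(z) = -2 + z
L(Z) = 0 (L(Z) = √0 = 0)
(H(L(w(4))) + k(6))² = ((1 - 1*0) + (-2 + 6))² = ((1 + 0) + 4)² = (1 + 4)² = 5² = 25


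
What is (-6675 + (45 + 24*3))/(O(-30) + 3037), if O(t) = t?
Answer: -6558/3007 ≈ -2.1809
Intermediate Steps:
(-6675 + (45 + 24*3))/(O(-30) + 3037) = (-6675 + (45 + 24*3))/(-30 + 3037) = (-6675 + (45 + 72))/3007 = (-6675 + 117)*(1/3007) = -6558*1/3007 = -6558/3007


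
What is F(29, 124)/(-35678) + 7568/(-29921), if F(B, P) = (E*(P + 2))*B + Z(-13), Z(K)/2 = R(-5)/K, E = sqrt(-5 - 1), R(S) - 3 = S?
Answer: -1755132018/6938889347 - 1827*I*sqrt(6)/17839 ≈ -0.25294 - 0.25087*I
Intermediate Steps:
R(S) = 3 + S
E = I*sqrt(6) (E = sqrt(-6) = I*sqrt(6) ≈ 2.4495*I)
Z(K) = -4/K (Z(K) = 2*((3 - 5)/K) = 2*(-2/K) = -4/K)
F(B, P) = 4/13 + I*B*sqrt(6)*(2 + P) (F(B, P) = ((I*sqrt(6))*(P + 2))*B - 4/(-13) = ((I*sqrt(6))*(2 + P))*B - 4*(-1/13) = (I*sqrt(6)*(2 + P))*B + 4/13 = I*B*sqrt(6)*(2 + P) + 4/13 = 4/13 + I*B*sqrt(6)*(2 + P))
F(29, 124)/(-35678) + 7568/(-29921) = (4/13 + 2*I*29*sqrt(6) + I*29*124*sqrt(6))/(-35678) + 7568/(-29921) = (4/13 + 58*I*sqrt(6) + 3596*I*sqrt(6))*(-1/35678) + 7568*(-1/29921) = (4/13 + 3654*I*sqrt(6))*(-1/35678) - 7568/29921 = (-2/231907 - 1827*I*sqrt(6)/17839) - 7568/29921 = -1755132018/6938889347 - 1827*I*sqrt(6)/17839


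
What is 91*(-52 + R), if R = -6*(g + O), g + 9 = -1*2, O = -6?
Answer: 4550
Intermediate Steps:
g = -11 (g = -9 - 1*2 = -9 - 2 = -11)
R = 102 (R = -6*(-11 - 6) = -6*(-17) = 102)
91*(-52 + R) = 91*(-52 + 102) = 91*50 = 4550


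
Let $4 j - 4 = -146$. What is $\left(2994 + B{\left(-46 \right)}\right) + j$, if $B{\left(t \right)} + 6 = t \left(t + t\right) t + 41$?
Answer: $- \frac{383357}{2} \approx -1.9168 \cdot 10^{5}$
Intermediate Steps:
$j = - \frac{71}{2}$ ($j = 1 + \frac{1}{4} \left(-146\right) = 1 - \frac{73}{2} = - \frac{71}{2} \approx -35.5$)
$B{\left(t \right)} = 35 + 2 t^{3}$ ($B{\left(t \right)} = -6 + \left(t \left(t + t\right) t + 41\right) = -6 + \left(t 2 t t + 41\right) = -6 + \left(2 t^{2} t + 41\right) = -6 + \left(2 t^{3} + 41\right) = -6 + \left(41 + 2 t^{3}\right) = 35 + 2 t^{3}$)
$\left(2994 + B{\left(-46 \right)}\right) + j = \left(2994 + \left(35 + 2 \left(-46\right)^{3}\right)\right) - \frac{71}{2} = \left(2994 + \left(35 + 2 \left(-97336\right)\right)\right) - \frac{71}{2} = \left(2994 + \left(35 - 194672\right)\right) - \frac{71}{2} = \left(2994 - 194637\right) - \frac{71}{2} = -191643 - \frac{71}{2} = - \frac{383357}{2}$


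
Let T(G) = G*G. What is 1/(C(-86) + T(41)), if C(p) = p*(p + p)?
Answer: 1/16473 ≈ 6.0705e-5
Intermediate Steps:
T(G) = G**2
C(p) = 2*p**2 (C(p) = p*(2*p) = 2*p**2)
1/(C(-86) + T(41)) = 1/(2*(-86)**2 + 41**2) = 1/(2*7396 + 1681) = 1/(14792 + 1681) = 1/16473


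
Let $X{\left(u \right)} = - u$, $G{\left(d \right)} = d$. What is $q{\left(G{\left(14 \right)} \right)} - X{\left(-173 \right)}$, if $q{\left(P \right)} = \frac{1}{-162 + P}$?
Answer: $- \frac{25605}{148} \approx -173.01$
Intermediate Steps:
$q{\left(G{\left(14 \right)} \right)} - X{\left(-173 \right)} = \frac{1}{-162 + 14} - \left(-1\right) \left(-173\right) = \frac{1}{-148} - 173 = - \frac{1}{148} - 173 = - \frac{25605}{148}$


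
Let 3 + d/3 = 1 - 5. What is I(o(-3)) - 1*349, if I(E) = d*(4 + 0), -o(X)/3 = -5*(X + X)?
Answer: -433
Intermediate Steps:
d = -21 (d = -9 + 3*(1 - 5) = -9 + 3*(-4) = -9 - 12 = -21)
o(X) = 30*X (o(X) = -(-15)*(X + X) = -(-15)*2*X = -(-30)*X = 30*X)
I(E) = -84 (I(E) = -21*(4 + 0) = -21*4 = -84)
I(o(-3)) - 1*349 = -84 - 1*349 = -84 - 349 = -433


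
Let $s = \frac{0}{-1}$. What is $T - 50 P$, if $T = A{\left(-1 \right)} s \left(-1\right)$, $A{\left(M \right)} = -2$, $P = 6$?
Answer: $-300$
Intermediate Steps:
$s = 0$ ($s = 0 \left(-1\right) = 0$)
$T = 0$ ($T = \left(-2\right) 0 \left(-1\right) = 0 \left(-1\right) = 0$)
$T - 50 P = 0 - 300 = -300$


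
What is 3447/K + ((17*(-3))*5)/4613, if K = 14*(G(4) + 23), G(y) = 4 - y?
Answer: 2259843/212198 ≈ 10.650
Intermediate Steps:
K = 322 (K = 14*((4 - 1*4) + 23) = 14*((4 - 4) + 23) = 14*(0 + 23) = 14*23 = 322)
3447/K + ((17*(-3))*5)/4613 = 3447/322 + ((17*(-3))*5)/4613 = 3447*(1/322) - 51*5*(1/4613) = 3447/322 - 255*1/4613 = 3447/322 - 255/4613 = 2259843/212198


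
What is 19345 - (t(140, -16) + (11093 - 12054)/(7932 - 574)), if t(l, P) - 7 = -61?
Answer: 142738803/7358 ≈ 19399.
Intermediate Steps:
t(l, P) = -54 (t(l, P) = 7 - 61 = -54)
19345 - (t(140, -16) + (11093 - 12054)/(7932 - 574)) = 19345 - (-54 + (11093 - 12054)/(7932 - 574)) = 19345 - (-54 - 961/7358) = 19345 - 1*(-398293/7358) = 19345 + 398293/7358 = 142738803/7358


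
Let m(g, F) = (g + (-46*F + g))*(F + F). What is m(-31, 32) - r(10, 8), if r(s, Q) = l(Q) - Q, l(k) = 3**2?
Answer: -98177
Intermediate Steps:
l(k) = 9
r(s, Q) = 9 - Q
m(g, F) = 2*F*(-46*F + 2*g) (m(g, F) = (g + (g - 46*F))*(2*F) = (-46*F + 2*g)*(2*F) = 2*F*(-46*F + 2*g))
m(-31, 32) - r(10, 8) = 4*32*(-31 - 23*32) - (9 - 1*8) = 4*32*(-31 - 736) - (9 - 8) = 4*32*(-767) - 1*1 = -98176 - 1 = -98177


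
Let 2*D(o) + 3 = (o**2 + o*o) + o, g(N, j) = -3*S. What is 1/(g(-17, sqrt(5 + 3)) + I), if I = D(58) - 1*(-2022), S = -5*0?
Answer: 2/10827 ≈ 0.00018472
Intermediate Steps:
S = 0
g(N, j) = 0 (g(N, j) = -3*0 = 0)
D(o) = -3/2 + o**2 + o/2 (D(o) = -3/2 + ((o**2 + o*o) + o)/2 = -3/2 + ((o**2 + o**2) + o)/2 = -3/2 + (2*o**2 + o)/2 = -3/2 + (o + 2*o**2)/2 = -3/2 + (o**2 + o/2) = -3/2 + o**2 + o/2)
I = 10827/2 (I = (-3/2 + 58**2 + (1/2)*58) - 1*(-2022) = (-3/2 + 3364 + 29) + 2022 = 6783/2 + 2022 = 10827/2 ≈ 5413.5)
1/(g(-17, sqrt(5 + 3)) + I) = 1/(0 + 10827/2) = 1/(10827/2) = 2/10827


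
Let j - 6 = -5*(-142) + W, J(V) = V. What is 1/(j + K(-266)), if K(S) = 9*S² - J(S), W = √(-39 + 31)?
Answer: 318893/203385490902 - I*√2/203385490902 ≈ 1.5679e-6 - 6.9534e-12*I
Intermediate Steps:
W = 2*I*√2 (W = √(-8) = 2*I*√2 ≈ 2.8284*I)
K(S) = -S + 9*S² (K(S) = 9*S² - S = -S + 9*S²)
j = 716 + 2*I*√2 (j = 6 + (-5*(-142) + 2*I*√2) = 6 + (710 + 2*I*√2) = 716 + 2*I*√2 ≈ 716.0 + 2.8284*I)
1/(j + K(-266)) = 1/((716 + 2*I*√2) - 266*(-1 + 9*(-266))) = 1/((716 + 2*I*√2) - 266*(-1 - 2394)) = 1/((716 + 2*I*√2) - 266*(-2395)) = 1/((716 + 2*I*√2) + 637070) = 1/(637786 + 2*I*√2)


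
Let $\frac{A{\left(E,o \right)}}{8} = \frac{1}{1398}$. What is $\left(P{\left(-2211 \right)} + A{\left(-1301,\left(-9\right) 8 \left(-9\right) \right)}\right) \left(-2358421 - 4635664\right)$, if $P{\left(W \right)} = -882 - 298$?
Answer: $\frac{5768833213360}{699} \approx 8.253 \cdot 10^{9}$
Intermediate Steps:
$P{\left(W \right)} = -1180$
$A{\left(E,o \right)} = \frac{4}{699}$ ($A{\left(E,o \right)} = \frac{8}{1398} = 8 \cdot \frac{1}{1398} = \frac{4}{699}$)
$\left(P{\left(-2211 \right)} + A{\left(-1301,\left(-9\right) 8 \left(-9\right) \right)}\right) \left(-2358421 - 4635664\right) = \left(-1180 + \frac{4}{699}\right) \left(-2358421 - 4635664\right) = \left(- \frac{824816}{699}\right) \left(-6994085\right) = \frac{5768833213360}{699}$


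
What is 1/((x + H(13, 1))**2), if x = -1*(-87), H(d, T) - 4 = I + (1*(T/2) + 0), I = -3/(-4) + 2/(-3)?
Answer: 144/1207801 ≈ 0.00011922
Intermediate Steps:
I = 1/12 (I = -3*(-1/4) + 2*(-1/3) = 3/4 - 2/3 = 1/12 ≈ 0.083333)
H(d, T) = 49/12 + T/2 (H(d, T) = 4 + (1/12 + (1*(T/2) + 0)) = 4 + (1/12 + (T/2 + 0)) = 4 + (1/12 + T/2) = 49/12 + T/2)
x = 87
1/((x + H(13, 1))**2) = 1/((87 + (49/12 + (1/2)*1))**2) = 1/((87 + (49/12 + 1/2))**2) = 1/((87 + 55/12)**2) = 1/((1099/12)**2) = 1/(1207801/144) = 144/1207801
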